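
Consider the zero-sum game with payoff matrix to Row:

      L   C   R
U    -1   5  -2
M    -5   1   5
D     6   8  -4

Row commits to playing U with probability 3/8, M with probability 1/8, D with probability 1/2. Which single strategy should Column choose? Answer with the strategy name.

If Column plays L, Row's expected payoff is (3/8)·(-1) + (1/8)·(-5) + (1/2)·6 = 2.
If Column plays C, Row's expected payoff is (3/8)·5 + (1/8)·1 + (1/2)·8 = 6.
If Column plays R, Row's expected payoff is (3/8)·(-2) + (1/8)·5 + (1/2)·(-4) = -17/8.
Column minimizes Row's payoff; the smallest is -17/8, so the best response is R.

R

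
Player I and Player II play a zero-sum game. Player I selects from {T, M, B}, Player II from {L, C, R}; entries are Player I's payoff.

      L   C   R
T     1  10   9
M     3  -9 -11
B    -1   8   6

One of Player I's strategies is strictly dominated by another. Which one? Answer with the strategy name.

T gives a strictly higher payoff than B against every column: 1 > -1, 10 > 8, 9 > 6.
So B is strictly dominated and Player I never plays it.

B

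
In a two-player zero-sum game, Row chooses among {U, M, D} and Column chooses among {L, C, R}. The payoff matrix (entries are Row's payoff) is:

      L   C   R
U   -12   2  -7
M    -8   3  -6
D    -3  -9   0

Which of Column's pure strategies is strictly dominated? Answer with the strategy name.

R

L holds Row's payoff strictly below R in every row: -12 < -7, -8 < -6, -3 < 0.
So R is strictly dominated for Column.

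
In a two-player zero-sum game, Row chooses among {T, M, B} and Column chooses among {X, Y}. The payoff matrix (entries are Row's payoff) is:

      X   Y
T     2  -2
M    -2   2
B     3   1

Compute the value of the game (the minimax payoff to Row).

4/3

Row minima: T → -2, M → -2, B → 1; maximin = 1.
Column maxima: X → 3, Y → 2; minimax = 2.
1 ≠ 2, so there is no saddle point; optimal play is mixed.
T is strictly dominated by B, so Row never plays it.
On the remaining 2×2 (M, B vs X, Y):
Let Row play M with probability p. Expected payoff against X: (-2)p + 3(1−p) = −5p + 3; against Y: 2p + 1(1−p) = p + 1.
Setting these equal: −5p + 3 = p + 1 ⇒ −6p = -2 ⇒ p = 1/3, and the value is (-5)·(1/3) + 3 = 4/3.
For Column: with q = P(X), equating M's and B's payoffs gives −4q + 2 = 2q + 1 ⇒ q = 1/6.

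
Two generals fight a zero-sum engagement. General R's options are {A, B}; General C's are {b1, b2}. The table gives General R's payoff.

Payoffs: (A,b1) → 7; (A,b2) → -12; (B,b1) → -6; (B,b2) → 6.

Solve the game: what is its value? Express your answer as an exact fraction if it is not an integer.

-30/31

Row minima: A → -12, B → -6; maximin = -6.
Column maxima: b1 → 7, b2 → 6; minimax = 6.
-6 ≠ 6, so there is no saddle point; optimal play is mixed.
Let General R play A with probability p. Expected payoff against b1: 7p + (-6)(1−p) = 13p − 6; against b2: (-12)p + 6(1−p) = −18p + 6.
Setting these equal: 13p − 6 = −18p + 6 ⇒ 31p = 12 ⇒ p = 12/31, and the value is (13)·(12/31) − 6 = -30/31.
For General C: with q = P(b1), equating A's and B's payoffs gives 19q − 12 = −12q + 6 ⇒ q = 18/31.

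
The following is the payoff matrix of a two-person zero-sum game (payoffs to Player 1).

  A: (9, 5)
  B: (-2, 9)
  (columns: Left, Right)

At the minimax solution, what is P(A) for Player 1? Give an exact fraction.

Row minima: A → 5, B → -2; maximin = 5.
Column maxima: Left → 9, Right → 9; minimax = 9.
5 ≠ 9, so there is no saddle point; optimal play is mixed.
Let Player 1 play A with probability p. Expected payoff against Left: 9p + (-2)(1−p) = 11p − 2; against Right: 5p + 9(1−p) = −4p + 9.
Setting these equal: 11p − 2 = −4p + 9 ⇒ 15p = 11 ⇒ p = 11/15, and the value is (11)·(11/15) − 2 = 91/15.
For Player 2: with q = P(Left), equating A's and B's payoffs gives 4q + 5 = −11q + 9 ⇒ q = 4/15.

11/15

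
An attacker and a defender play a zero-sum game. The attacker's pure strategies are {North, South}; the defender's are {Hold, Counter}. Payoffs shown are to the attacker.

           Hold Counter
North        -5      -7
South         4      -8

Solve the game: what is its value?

-7

Row minima: North → -7, South → -8; maximin = -7.
Column maxima: Hold → 4, Counter → -7; minimax = -7.
Since maximin = minimax = -7, there is a saddle point and the value is -7.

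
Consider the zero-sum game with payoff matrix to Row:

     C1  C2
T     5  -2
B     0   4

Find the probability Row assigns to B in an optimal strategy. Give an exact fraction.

Row minima: T → -2, B → 0; maximin = 0.
Column maxima: C1 → 5, C2 → 4; minimax = 4.
0 ≠ 4, so there is no saddle point; optimal play is mixed.
Let Row play T with probability p. Expected payoff against C1: 5p + 0(1−p) = 5p; against C2: (-2)p + 4(1−p) = −6p + 4.
Setting these equal: 5p = −6p + 4 ⇒ 11p = 4 ⇒ p = 4/11, and the value is (5)·(4/11) = 20/11.
For Column: with q = P(C1), equating T's and B's payoffs gives 7q − 2 = −4q + 4 ⇒ q = 6/11.

7/11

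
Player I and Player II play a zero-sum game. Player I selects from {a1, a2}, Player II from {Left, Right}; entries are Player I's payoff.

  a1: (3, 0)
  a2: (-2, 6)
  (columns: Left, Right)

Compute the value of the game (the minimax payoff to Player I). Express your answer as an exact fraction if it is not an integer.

18/11

Row minima: a1 → 0, a2 → -2; maximin = 0.
Column maxima: Left → 3, Right → 6; minimax = 3.
0 ≠ 3, so there is no saddle point; optimal play is mixed.
Let Player I play a1 with probability p. Expected payoff against Left: 3p + (-2)(1−p) = 5p − 2; against Right: 0p + 6(1−p) = −6p + 6.
Setting these equal: 5p − 2 = −6p + 6 ⇒ 11p = 8 ⇒ p = 8/11, and the value is (5)·(8/11) − 2 = 18/11.
For Player II: with q = P(Left), equating a1's and a2's payoffs gives 3q = −8q + 6 ⇒ q = 6/11.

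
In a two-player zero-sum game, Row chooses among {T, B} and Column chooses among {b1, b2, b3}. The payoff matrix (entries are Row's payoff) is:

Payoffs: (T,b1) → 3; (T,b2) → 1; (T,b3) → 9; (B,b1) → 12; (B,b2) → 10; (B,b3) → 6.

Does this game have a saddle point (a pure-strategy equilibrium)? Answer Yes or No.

Row minima: T → 1, B → 6; maximin = 6.
Column maxima: b1 → 12, b2 → 10, b3 → 9; minimax = 9.
6 ≠ 9, so no pure-strategy equilibrium exists.

No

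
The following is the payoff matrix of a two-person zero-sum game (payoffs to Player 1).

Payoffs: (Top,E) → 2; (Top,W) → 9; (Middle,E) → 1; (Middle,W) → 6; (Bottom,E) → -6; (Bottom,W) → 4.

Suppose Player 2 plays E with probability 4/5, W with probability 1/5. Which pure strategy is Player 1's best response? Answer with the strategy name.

Top

Expected payoff of Top: (4/5)·2 + (1/5)·9 = 17/5.
Expected payoff of Middle: (4/5)·1 + (1/5)·6 = 2.
Expected payoff of Bottom: (4/5)·(-6) + (1/5)·4 = -4.
The largest is 17/5, so Player 1's best response is Top.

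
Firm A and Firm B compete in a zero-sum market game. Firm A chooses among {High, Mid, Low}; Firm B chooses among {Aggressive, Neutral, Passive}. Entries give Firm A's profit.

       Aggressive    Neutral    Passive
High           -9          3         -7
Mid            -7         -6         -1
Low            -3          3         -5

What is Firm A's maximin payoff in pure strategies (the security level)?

-5

Row minima: High → -9, Mid → -7, Low → -5.
The best of these is -5.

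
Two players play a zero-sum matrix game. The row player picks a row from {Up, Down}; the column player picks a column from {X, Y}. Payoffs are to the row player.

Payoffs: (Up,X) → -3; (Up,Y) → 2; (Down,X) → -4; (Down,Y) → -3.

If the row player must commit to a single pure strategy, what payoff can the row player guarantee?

-3

Row minima: Up → -3, Down → -4.
The best of these is -3.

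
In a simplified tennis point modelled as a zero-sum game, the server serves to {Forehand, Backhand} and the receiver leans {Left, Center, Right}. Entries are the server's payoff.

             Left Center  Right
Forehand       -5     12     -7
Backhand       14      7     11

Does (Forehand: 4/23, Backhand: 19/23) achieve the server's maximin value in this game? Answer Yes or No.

Yes

Against Left this mix gives (4/23)·(-5) + (19/23)·14 = 246/23.
Against Center this mix gives (4/23)·12 + (19/23)·7 = 181/23.
Against Right this mix gives (4/23)·(-7) + (19/23)·11 = 181/23.
All of the receiver's active replies (Center, Right) yield 181/23, and no column does worse for the server. The mix makes the receiver indifferent and guarantees 181/23, so it is optimal.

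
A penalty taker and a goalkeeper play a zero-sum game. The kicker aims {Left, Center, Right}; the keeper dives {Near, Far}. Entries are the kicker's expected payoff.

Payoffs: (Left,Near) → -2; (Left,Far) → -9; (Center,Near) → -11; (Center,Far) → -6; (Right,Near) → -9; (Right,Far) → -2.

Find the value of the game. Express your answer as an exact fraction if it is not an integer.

Row minima: Left → -9, Center → -11, Right → -9; maximin = -9.
Column maxima: Near → -2, Far → -2; minimax = -2.
-9 ≠ -2, so there is no saddle point; optimal play is mixed.
Center is strictly dominated by Right, so the kicker never plays it.
On the remaining 2×2 (Left, Right vs Near, Far):
Let the kicker play Left with probability p. Expected payoff against Near: (-2)p + (-9)(1−p) = 7p − 9; against Far: (-9)p + (-2)(1−p) = −7p − 2.
Setting these equal: 7p − 9 = −7p − 2 ⇒ 14p = 7 ⇒ p = 1/2, and the value is (7)·(1/2) − 9 = -11/2.
For the keeper: with q = P(Near), equating Left's and Right's payoffs gives 7q − 9 = −7q − 2 ⇒ q = 1/2.

-11/2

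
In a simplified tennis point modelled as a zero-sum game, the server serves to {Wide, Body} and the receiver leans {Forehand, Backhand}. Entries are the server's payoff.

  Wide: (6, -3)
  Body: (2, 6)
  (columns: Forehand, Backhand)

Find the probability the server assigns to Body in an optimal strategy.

Row minima: Wide → -3, Body → 2; maximin = 2.
Column maxima: Forehand → 6, Backhand → 6; minimax = 6.
2 ≠ 6, so there is no saddle point; optimal play is mixed.
Let the server play Wide with probability p. Expected payoff against Forehand: 6p + 2(1−p) = 4p + 2; against Backhand: (-3)p + 6(1−p) = −9p + 6.
Setting these equal: 4p + 2 = −9p + 6 ⇒ 13p = 4 ⇒ p = 4/13, and the value is (4)·(4/13) + 2 = 42/13.
For the receiver: with q = P(Forehand), equating Wide's and Body's payoffs gives 9q − 3 = −4q + 6 ⇒ q = 9/13.

9/13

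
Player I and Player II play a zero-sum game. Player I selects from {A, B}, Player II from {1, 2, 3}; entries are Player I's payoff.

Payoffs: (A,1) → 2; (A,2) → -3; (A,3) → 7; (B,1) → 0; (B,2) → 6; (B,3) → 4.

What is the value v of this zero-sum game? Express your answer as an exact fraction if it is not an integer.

12/11

Row minima: A → -3, B → 0; maximin = 0.
Column maxima: 1 → 2, 2 → 6, 3 → 7; minimax = 2.
0 ≠ 2, so there is no saddle point; optimal play is mixed.
3 is strictly dominated by 1 (it gives Player I strictly more in every row), so Player II never plays it.
On the remaining 2×2 (A, B vs 1, 2):
Let Player I play A with probability p. Expected payoff against 1: 2p + 0(1−p) = 2p; against 2: (-3)p + 6(1−p) = −9p + 6.
Setting these equal: 2p = −9p + 6 ⇒ 11p = 6 ⇒ p = 6/11, and the value is (2)·(6/11) = 12/11.
For Player II: with q = P(1), equating A's and B's payoffs gives 5q − 3 = −6q + 6 ⇒ q = 9/11.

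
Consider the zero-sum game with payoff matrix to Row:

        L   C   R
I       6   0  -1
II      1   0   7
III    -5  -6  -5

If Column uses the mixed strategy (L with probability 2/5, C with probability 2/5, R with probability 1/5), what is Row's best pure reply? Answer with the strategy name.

Expected payoff of I: (2/5)·6 + (2/5)·0 + (1/5)·(-1) = 11/5.
Expected payoff of II: (2/5)·1 + (2/5)·0 + (1/5)·7 = 9/5.
Expected payoff of III: (2/5)·(-5) + (2/5)·(-6) + (1/5)·(-5) = -27/5.
The largest is 11/5, so Row's best response is I.

I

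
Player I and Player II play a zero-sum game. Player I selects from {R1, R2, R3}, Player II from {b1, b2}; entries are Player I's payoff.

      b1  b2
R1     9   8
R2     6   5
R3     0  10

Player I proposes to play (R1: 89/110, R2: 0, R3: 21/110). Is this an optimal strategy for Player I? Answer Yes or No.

Against b1 this mix gives (89/110)·9 + (21/110)·0 = 801/110.
Against b2 this mix gives (89/110)·8 + (21/110)·10 = 461/55.
Player II will play b1, holding Player I to 801/110. Shifting weight toward the row that does better against b1 would raise this floor (the equalizing mix achieves 90/11 against both b1 and b2), so the proposed strategy is not optimal.

No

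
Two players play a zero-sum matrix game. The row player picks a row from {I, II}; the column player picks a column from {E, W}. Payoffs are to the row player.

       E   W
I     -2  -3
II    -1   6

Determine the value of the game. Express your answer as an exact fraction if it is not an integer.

Row minima: I → -3, II → -1; maximin = -1.
Column maxima: E → -1, W → 6; minimax = -1.
Since maximin = minimax = -1, there is a saddle point and the value is -1.

-1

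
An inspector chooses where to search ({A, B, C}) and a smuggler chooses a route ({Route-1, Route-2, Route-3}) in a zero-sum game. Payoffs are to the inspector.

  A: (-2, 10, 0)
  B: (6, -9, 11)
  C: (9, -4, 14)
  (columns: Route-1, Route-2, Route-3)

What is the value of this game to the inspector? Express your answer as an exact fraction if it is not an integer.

Row minima: A → -2, B → -9, C → -4; maximin = -2.
Column maxima: Route-1 → 9, Route-2 → 10, Route-3 → 14; minimax = 9.
-2 ≠ 9, so there is no saddle point; optimal play is mixed.
B is strictly dominated by C, so the inspector never plays it.
Route-3 is strictly dominated by Route-1 (it gives the inspector strictly more in every row), so the smuggler never plays it.
On the remaining 2×2 (A, C vs Route-1, Route-2):
Let the inspector play A with probability p. Expected payoff against Route-1: (-2)p + 9(1−p) = −11p + 9; against Route-2: 10p + (-4)(1−p) = 14p − 4.
Setting these equal: −11p + 9 = 14p − 4 ⇒ −25p = -13 ⇒ p = 13/25, and the value is (-11)·(13/25) + 9 = 82/25.
For the smuggler: with q = P(Route-1), equating A's and C's payoffs gives −12q + 10 = 13q − 4 ⇒ q = 14/25.

82/25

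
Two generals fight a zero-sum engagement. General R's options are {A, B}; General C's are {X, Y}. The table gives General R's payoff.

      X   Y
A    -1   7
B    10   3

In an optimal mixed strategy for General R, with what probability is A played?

7/15

Row minima: A → -1, B → 3; maximin = 3.
Column maxima: X → 10, Y → 7; minimax = 7.
3 ≠ 7, so there is no saddle point; optimal play is mixed.
Let General R play A with probability p. Expected payoff against X: (-1)p + 10(1−p) = −11p + 10; against Y: 7p + 3(1−p) = 4p + 3.
Setting these equal: −11p + 10 = 4p + 3 ⇒ −15p = -7 ⇒ p = 7/15, and the value is (-11)·(7/15) + 10 = 73/15.
For General C: with q = P(X), equating A's and B's payoffs gives −8q + 7 = 7q + 3 ⇒ q = 4/15.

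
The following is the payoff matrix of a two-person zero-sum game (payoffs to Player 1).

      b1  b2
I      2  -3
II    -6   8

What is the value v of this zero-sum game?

Row minima: I → -3, II → -6; maximin = -3.
Column maxima: b1 → 2, b2 → 8; minimax = 2.
-3 ≠ 2, so there is no saddle point; optimal play is mixed.
Let Player 1 play I with probability p. Expected payoff against b1: 2p + (-6)(1−p) = 8p − 6; against b2: (-3)p + 8(1−p) = −11p + 8.
Setting these equal: 8p − 6 = −11p + 8 ⇒ 19p = 14 ⇒ p = 14/19, and the value is (8)·(14/19) − 6 = -2/19.
For Player 2: with q = P(b1), equating I's and II's payoffs gives 5q − 3 = −14q + 8 ⇒ q = 11/19.

-2/19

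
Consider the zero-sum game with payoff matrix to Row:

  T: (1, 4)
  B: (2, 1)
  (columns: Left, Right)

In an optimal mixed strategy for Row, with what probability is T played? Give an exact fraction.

Row minima: T → 1, B → 1; maximin = 1.
Column maxima: Left → 2, Right → 4; minimax = 2.
1 ≠ 2, so there is no saddle point; optimal play is mixed.
Let Row play T with probability p. Expected payoff against Left: 1p + 2(1−p) = −p + 2; against Right: 4p + 1(1−p) = 3p + 1.
Setting these equal: −p + 2 = 3p + 1 ⇒ −4p = -1 ⇒ p = 1/4, and the value is (-1)·(1/4) + 2 = 7/4.
For Column: with q = P(Left), equating T's and B's payoffs gives −3q + 4 = q + 1 ⇒ q = 3/4.

1/4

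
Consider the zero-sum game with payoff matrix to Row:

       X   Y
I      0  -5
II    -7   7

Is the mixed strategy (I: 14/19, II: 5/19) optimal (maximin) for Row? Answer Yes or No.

Against X this mix gives (14/19)·0 + (5/19)·(-7) = -35/19.
Against Y this mix gives (14/19)·(-5) + (5/19)·7 = -35/19.
All of Column's active replies (X, Y) yield -35/19, and no column does worse for Row. The mix makes Column indifferent and guarantees -35/19, so it is optimal.

Yes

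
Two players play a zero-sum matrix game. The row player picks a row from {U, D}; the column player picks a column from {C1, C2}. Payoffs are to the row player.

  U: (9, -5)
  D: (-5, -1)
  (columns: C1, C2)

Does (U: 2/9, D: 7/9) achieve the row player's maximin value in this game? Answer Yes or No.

Against C1 this mix gives (2/9)·9 + (7/9)·(-5) = -17/9.
Against C2 this mix gives (2/9)·(-5) + (7/9)·(-1) = -17/9.
All of the column player's active replies (C1, C2) yield -17/9, and no column does worse for the row player. The mix makes the column player indifferent and guarantees -17/9, so it is optimal.

Yes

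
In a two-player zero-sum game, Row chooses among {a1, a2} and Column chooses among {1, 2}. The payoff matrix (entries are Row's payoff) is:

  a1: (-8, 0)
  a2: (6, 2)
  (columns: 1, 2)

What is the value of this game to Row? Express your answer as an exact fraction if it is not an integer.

2

Row minima: a1 → -8, a2 → 2; maximin = 2.
Column maxima: 1 → 6, 2 → 2; minimax = 2.
Since maximin = minimax = 2, there is a saddle point and the value is 2.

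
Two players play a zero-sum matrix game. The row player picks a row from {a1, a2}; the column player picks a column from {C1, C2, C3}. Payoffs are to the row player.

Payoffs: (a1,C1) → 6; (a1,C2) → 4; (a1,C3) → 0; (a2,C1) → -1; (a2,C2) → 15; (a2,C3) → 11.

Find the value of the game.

Row minima: a1 → 0, a2 → -1; maximin = 0.
Column maxima: C1 → 6, C2 → 15, C3 → 11; minimax = 6.
0 ≠ 6, so there is no saddle point; optimal play is mixed.
C2 is strictly dominated by C3 (it gives the row player strictly more in every row), so the column player never plays it.
On the remaining 2×2 (a1, a2 vs C1, C3):
Let the row player play a1 with probability p. Expected payoff against C1: 6p + (-1)(1−p) = 7p − 1; against C3: 0p + 11(1−p) = −11p + 11.
Setting these equal: 7p − 1 = −11p + 11 ⇒ 18p = 12 ⇒ p = 2/3, and the value is (7)·(2/3) − 1 = 11/3.
For the column player: with q = P(C1), equating a1's and a2's payoffs gives 6q = −12q + 11 ⇒ q = 11/18.

11/3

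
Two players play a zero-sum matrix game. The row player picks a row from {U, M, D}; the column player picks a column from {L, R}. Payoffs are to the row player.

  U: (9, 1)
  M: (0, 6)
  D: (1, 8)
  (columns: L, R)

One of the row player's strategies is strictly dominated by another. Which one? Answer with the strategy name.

D gives a strictly higher payoff than M against every column: 1 > 0, 8 > 6.
So M is strictly dominated and the row player never plays it.

M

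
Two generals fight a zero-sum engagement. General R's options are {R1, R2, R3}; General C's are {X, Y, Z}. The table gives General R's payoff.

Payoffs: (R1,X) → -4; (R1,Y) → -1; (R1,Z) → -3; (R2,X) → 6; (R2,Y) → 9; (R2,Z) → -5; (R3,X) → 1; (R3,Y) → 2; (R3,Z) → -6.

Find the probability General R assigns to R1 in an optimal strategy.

Row minima: R1 → -4, R2 → -5, R3 → -6; maximin = -4.
Column maxima: X → 6, Y → 9, Z → -3; minimax = -3.
-4 ≠ -3, so there is no saddle point; optimal play is mixed.
R3 is strictly dominated by R2, so General R never plays it.
Y is strictly dominated by X (it gives General R strictly more in every row), so General C never plays it.
On the remaining 2×2 (R1, R2 vs X, Z):
Let General R play R1 with probability p. Expected payoff against X: (-4)p + 6(1−p) = −10p + 6; against Z: (-3)p + (-5)(1−p) = 2p − 5.
Setting these equal: −10p + 6 = 2p − 5 ⇒ −12p = -11 ⇒ p = 11/12, and the value is (-10)·(11/12) + 6 = -19/6.
For General C: with q = P(X), equating R1's and R2's payoffs gives −q − 3 = 11q − 5 ⇒ q = 1/6.

11/12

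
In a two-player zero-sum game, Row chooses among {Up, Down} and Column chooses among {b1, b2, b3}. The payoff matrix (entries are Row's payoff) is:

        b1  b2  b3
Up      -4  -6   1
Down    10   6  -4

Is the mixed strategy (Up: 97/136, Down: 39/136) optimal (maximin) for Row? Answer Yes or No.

No

Against b1 this mix gives (97/136)·(-4) + (39/136)·10 = 1/68.
Against b2 this mix gives (97/136)·(-6) + (39/136)·6 = -87/34.
Against b3 this mix gives (97/136)·1 + (39/136)·(-4) = -59/136.
Column will play b2, holding Row to -87/34. Shifting weight toward the row that does better against b2 would raise this floor (the equalizing mix achieves -18/17 against both b2 and b3), so the proposed strategy is not optimal.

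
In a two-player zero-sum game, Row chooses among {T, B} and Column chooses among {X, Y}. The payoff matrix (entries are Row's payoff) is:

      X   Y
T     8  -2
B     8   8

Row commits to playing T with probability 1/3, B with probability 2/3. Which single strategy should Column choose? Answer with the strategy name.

Y

If Column plays X, Row's expected payoff is (1/3)·8 + (2/3)·8 = 8.
If Column plays Y, Row's expected payoff is (1/3)·(-2) + (2/3)·8 = 14/3.
Column minimizes Row's payoff; the smallest is 14/3, so the best response is Y.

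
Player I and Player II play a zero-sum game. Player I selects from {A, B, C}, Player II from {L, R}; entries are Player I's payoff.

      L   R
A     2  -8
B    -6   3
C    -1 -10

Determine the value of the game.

-42/19

Row minima: A → -8, B → -6, C → -10; maximin = -6.
Column maxima: L → 2, R → 3; minimax = 2.
-6 ≠ 2, so there is no saddle point; optimal play is mixed.
C is strictly dominated by A, so Player I never plays it.
On the remaining 2×2 (A, B vs L, R):
Let Player I play A with probability p. Expected payoff against L: 2p + (-6)(1−p) = 8p − 6; against R: (-8)p + 3(1−p) = −11p + 3.
Setting these equal: 8p − 6 = −11p + 3 ⇒ 19p = 9 ⇒ p = 9/19, and the value is (8)·(9/19) − 6 = -42/19.
For Player II: with q = P(L), equating A's and B's payoffs gives 10q − 8 = −9q + 3 ⇒ q = 11/19.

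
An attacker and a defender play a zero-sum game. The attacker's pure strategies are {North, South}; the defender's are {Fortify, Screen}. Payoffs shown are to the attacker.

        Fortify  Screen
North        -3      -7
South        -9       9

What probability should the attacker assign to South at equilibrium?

Row minima: North → -7, South → -9; maximin = -7.
Column maxima: Fortify → -3, Screen → 9; minimax = -3.
-7 ≠ -3, so there is no saddle point; optimal play is mixed.
Let the attacker play North with probability p. Expected payoff against Fortify: (-3)p + (-9)(1−p) = 6p − 9; against Screen: (-7)p + 9(1−p) = −16p + 9.
Setting these equal: 6p − 9 = −16p + 9 ⇒ 22p = 18 ⇒ p = 9/11, and the value is (6)·(9/11) − 9 = -45/11.
For the defender: with q = P(Fortify), equating North's and South's payoffs gives 4q − 7 = −18q + 9 ⇒ q = 8/11.

2/11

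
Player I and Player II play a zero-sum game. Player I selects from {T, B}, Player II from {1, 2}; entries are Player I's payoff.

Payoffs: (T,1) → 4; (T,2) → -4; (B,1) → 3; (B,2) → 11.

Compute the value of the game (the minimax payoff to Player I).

Row minima: T → -4, B → 3; maximin = 3.
Column maxima: 1 → 4, 2 → 11; minimax = 4.
3 ≠ 4, so there is no saddle point; optimal play is mixed.
Let Player I play T with probability p. Expected payoff against 1: 4p + 3(1−p) = p + 3; against 2: (-4)p + 11(1−p) = −15p + 11.
Setting these equal: p + 3 = −15p + 11 ⇒ 16p = 8 ⇒ p = 1/2, and the value is (1)·(1/2) + 3 = 7/2.
For Player II: with q = P(1), equating T's and B's payoffs gives 8q − 4 = −8q + 11 ⇒ q = 15/16.

7/2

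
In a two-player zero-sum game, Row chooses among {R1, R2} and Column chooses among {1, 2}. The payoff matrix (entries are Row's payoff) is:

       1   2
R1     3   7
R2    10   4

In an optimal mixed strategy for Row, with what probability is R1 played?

Row minima: R1 → 3, R2 → 4; maximin = 4.
Column maxima: 1 → 10, 2 → 7; minimax = 7.
4 ≠ 7, so there is no saddle point; optimal play is mixed.
Let Row play R1 with probability p. Expected payoff against 1: 3p + 10(1−p) = −7p + 10; against 2: 7p + 4(1−p) = 3p + 4.
Setting these equal: −7p + 10 = 3p + 4 ⇒ −10p = -6 ⇒ p = 3/5, and the value is (-7)·(3/5) + 10 = 29/5.
For Column: with q = P(1), equating R1's and R2's payoffs gives −4q + 7 = 6q + 4 ⇒ q = 3/10.

3/5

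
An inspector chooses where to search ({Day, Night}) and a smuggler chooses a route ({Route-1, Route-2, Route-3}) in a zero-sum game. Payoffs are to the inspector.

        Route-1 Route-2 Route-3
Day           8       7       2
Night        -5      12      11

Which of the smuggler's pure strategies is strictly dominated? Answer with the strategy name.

Route-2

Route-3 holds the inspector's payoff strictly below Route-2 in every row: 2 < 7, 11 < 12.
So Route-2 is strictly dominated for the smuggler.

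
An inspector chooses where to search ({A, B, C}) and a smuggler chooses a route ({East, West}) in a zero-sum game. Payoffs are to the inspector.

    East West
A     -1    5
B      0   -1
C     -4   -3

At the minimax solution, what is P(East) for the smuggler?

6/7

Row minima: A → -1, B → -1, C → -4; maximin = -1.
Column maxima: East → 0, West → 5; minimax = 0.
-1 ≠ 0, so there is no saddle point; optimal play is mixed.
C is strictly dominated by A, so the inspector never plays it.
On the remaining 2×2 (A, B vs East, West):
Let the inspector play A with probability p. Expected payoff against East: (-1)p + 0(1−p) = −p; against West: 5p + (-1)(1−p) = 6p − 1.
Setting these equal: −p = 6p − 1 ⇒ −7p = -1 ⇒ p = 1/7, and the value is (-1)·(1/7) = -1/7.
For the smuggler: with q = P(East), equating A's and B's payoffs gives −6q + 5 = q − 1 ⇒ q = 6/7.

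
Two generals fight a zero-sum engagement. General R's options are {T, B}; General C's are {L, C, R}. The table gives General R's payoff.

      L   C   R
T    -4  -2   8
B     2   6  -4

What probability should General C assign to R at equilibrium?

Row minima: T → -4, B → -4; maximin = -4.
Column maxima: L → 2, C → 6, R → 8; minimax = 2.
-4 ≠ 2, so there is no saddle point; optimal play is mixed.
C is strictly dominated by L (it gives General R strictly more in every row), so General C never plays it.
On the remaining 2×2 (T, B vs L, R):
Let General R play T with probability p. Expected payoff against L: (-4)p + 2(1−p) = −6p + 2; against R: 8p + (-4)(1−p) = 12p − 4.
Setting these equal: −6p + 2 = 12p − 4 ⇒ −18p = -6 ⇒ p = 1/3, and the value is (-6)·(1/3) + 2 = 0.
For General C: with q = P(L), equating T's and B's payoffs gives −12q + 8 = 6q − 4 ⇒ q = 2/3.

1/3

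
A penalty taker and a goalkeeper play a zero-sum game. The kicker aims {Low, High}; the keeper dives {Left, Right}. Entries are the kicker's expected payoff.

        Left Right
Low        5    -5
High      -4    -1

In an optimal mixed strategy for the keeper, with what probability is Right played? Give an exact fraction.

Row minima: Low → -5, High → -4; maximin = -4.
Column maxima: Left → 5, Right → -1; minimax = -1.
-4 ≠ -1, so there is no saddle point; optimal play is mixed.
Let the kicker play Low with probability p. Expected payoff against Left: 5p + (-4)(1−p) = 9p − 4; against Right: (-5)p + (-1)(1−p) = −4p − 1.
Setting these equal: 9p − 4 = −4p − 1 ⇒ 13p = 3 ⇒ p = 3/13, and the value is (9)·(3/13) − 4 = -25/13.
For the keeper: with q = P(Left), equating Low's and High's payoffs gives 10q − 5 = −3q − 1 ⇒ q = 4/13.

9/13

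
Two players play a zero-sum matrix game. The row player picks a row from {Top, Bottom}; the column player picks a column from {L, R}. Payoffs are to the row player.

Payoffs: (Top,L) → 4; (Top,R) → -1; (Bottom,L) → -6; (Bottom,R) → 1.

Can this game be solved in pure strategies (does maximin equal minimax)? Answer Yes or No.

Row minima: Top → -1, Bottom → -6; maximin = -1.
Column maxima: L → 4, R → 1; minimax = 1.
-1 ≠ 1, so no pure-strategy equilibrium exists.

No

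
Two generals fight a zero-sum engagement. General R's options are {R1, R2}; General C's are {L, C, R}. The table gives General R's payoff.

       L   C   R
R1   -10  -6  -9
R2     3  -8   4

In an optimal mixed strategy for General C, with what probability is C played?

Row minima: R1 → -10, R2 → -8; maximin = -8.
Column maxima: L → 3, C → -6, R → 4; minimax = -6.
-8 ≠ -6, so there is no saddle point; optimal play is mixed.
R is strictly dominated by L (it gives General R strictly more in every row), so General C never plays it.
On the remaining 2×2 (R1, R2 vs L, C):
Let General R play R1 with probability p. Expected payoff against L: (-10)p + 3(1−p) = −13p + 3; against C: (-6)p + (-8)(1−p) = 2p − 8.
Setting these equal: −13p + 3 = 2p − 8 ⇒ −15p = -11 ⇒ p = 11/15, and the value is (-13)·(11/15) + 3 = -98/15.
For General C: with q = P(L), equating R1's and R2's payoffs gives −4q − 6 = 11q − 8 ⇒ q = 2/15.

13/15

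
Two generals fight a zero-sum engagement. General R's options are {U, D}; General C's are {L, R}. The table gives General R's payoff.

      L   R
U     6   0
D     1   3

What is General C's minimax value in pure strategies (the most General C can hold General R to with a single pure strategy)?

Column maxima: L → 6, R → 3.
The smallest of these is 3.

3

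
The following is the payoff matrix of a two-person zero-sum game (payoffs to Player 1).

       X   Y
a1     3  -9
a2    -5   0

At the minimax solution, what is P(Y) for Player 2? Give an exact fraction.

Row minima: a1 → -9, a2 → -5; maximin = -5.
Column maxima: X → 3, Y → 0; minimax = 0.
-5 ≠ 0, so there is no saddle point; optimal play is mixed.
Let Player 1 play a1 with probability p. Expected payoff against X: 3p + (-5)(1−p) = 8p − 5; against Y: (-9)p + 0(1−p) = −9p.
Setting these equal: 8p − 5 = −9p ⇒ 17p = 5 ⇒ p = 5/17, and the value is (8)·(5/17) − 5 = -45/17.
For Player 2: with q = P(X), equating a1's and a2's payoffs gives 12q − 9 = −5q ⇒ q = 9/17.

8/17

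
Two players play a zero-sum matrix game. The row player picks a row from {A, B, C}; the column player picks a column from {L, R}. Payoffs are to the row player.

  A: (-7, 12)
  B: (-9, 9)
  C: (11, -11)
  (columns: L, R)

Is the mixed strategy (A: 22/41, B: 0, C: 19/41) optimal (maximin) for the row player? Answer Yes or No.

Yes

Against L this mix gives (22/41)·(-7) + (19/41)·11 = 55/41.
Against R this mix gives (22/41)·12 + (19/41)·(-11) = 55/41.
All of the column player's active replies (L, R) yield 55/41, and no column does worse for the row player. The mix makes the column player indifferent and guarantees 55/41, so it is optimal.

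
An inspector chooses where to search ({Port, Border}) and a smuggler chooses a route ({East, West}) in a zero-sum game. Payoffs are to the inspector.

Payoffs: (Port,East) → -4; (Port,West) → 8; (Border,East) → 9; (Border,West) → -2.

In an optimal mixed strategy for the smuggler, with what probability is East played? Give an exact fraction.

Row minima: Port → -4, Border → -2; maximin = -2.
Column maxima: East → 9, West → 8; minimax = 8.
-2 ≠ 8, so there is no saddle point; optimal play is mixed.
Let the inspector play Port with probability p. Expected payoff against East: (-4)p + 9(1−p) = −13p + 9; against West: 8p + (-2)(1−p) = 10p − 2.
Setting these equal: −13p + 9 = 10p − 2 ⇒ −23p = -11 ⇒ p = 11/23, and the value is (-13)·(11/23) + 9 = 64/23.
For the smuggler: with q = P(East), equating Port's and Border's payoffs gives −12q + 8 = 11q − 2 ⇒ q = 10/23.

10/23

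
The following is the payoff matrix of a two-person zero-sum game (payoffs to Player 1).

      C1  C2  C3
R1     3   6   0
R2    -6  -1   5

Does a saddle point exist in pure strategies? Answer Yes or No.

No

Row minima: R1 → 0, R2 → -6; maximin = 0.
Column maxima: C1 → 3, C2 → 6, C3 → 5; minimax = 3.
0 ≠ 3, so no pure-strategy equilibrium exists.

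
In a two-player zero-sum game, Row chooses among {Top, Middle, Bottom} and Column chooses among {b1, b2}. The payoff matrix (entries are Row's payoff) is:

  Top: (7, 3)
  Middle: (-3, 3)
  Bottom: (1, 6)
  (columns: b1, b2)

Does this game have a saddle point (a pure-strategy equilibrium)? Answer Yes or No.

Row minima: Top → 3, Middle → -3, Bottom → 1; maximin = 3.
Column maxima: b1 → 7, b2 → 6; minimax = 6.
3 ≠ 6, so no pure-strategy equilibrium exists.

No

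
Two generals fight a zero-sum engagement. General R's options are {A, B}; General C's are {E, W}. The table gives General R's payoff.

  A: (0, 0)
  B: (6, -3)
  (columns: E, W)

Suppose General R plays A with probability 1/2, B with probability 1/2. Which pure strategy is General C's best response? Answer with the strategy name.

W

If General C plays E, General R's expected payoff is (1/2)·0 + (1/2)·6 = 3.
If General C plays W, General R's expected payoff is (1/2)·0 + (1/2)·(-3) = -3/2.
General C minimizes General R's payoff; the smallest is -3/2, so the best response is W.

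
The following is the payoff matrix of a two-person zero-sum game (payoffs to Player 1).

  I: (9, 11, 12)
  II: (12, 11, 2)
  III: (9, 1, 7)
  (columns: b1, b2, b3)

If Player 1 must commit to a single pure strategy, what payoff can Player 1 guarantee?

Row minima: I → 9, II → 2, III → 1.
The best of these is 9.

9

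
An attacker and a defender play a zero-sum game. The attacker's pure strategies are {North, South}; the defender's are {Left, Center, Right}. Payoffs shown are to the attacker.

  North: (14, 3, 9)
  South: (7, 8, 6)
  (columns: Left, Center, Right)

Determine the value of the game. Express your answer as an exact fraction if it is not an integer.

27/4

Row minima: North → 3, South → 6; maximin = 6.
Column maxima: Left → 14, Center → 8, Right → 9; minimax = 8.
6 ≠ 8, so there is no saddle point; optimal play is mixed.
Left is strictly dominated by Right (it gives the attacker strictly more in every row), so the defender never plays it.
On the remaining 2×2 (North, South vs Center, Right):
Let the attacker play North with probability p. Expected payoff against Center: 3p + 8(1−p) = −5p + 8; against Right: 9p + 6(1−p) = 3p + 6.
Setting these equal: −5p + 8 = 3p + 6 ⇒ −8p = -2 ⇒ p = 1/4, and the value is (-5)·(1/4) + 8 = 27/4.
For the defender: with q = P(Center), equating North's and South's payoffs gives −6q + 9 = 2q + 6 ⇒ q = 3/8.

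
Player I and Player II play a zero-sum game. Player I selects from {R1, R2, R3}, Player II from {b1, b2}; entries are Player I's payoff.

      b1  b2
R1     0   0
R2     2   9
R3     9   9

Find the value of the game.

9

Row minima: R1 → 0, R2 → 2, R3 → 9; maximin = 9.
Column maxima: b1 → 9, b2 → 9; minimax = 9.
Since maximin = minimax = 9, there is a saddle point and the value is 9.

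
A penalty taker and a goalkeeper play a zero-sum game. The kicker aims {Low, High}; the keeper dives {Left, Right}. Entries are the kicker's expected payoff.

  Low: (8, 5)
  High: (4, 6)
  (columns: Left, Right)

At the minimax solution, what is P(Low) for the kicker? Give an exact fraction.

Row minima: Low → 5, High → 4; maximin = 5.
Column maxima: Left → 8, Right → 6; minimax = 6.
5 ≠ 6, so there is no saddle point; optimal play is mixed.
Let the kicker play Low with probability p. Expected payoff against Left: 8p + 4(1−p) = 4p + 4; against Right: 5p + 6(1−p) = −p + 6.
Setting these equal: 4p + 4 = −p + 6 ⇒ 5p = 2 ⇒ p = 2/5, and the value is (4)·(2/5) + 4 = 28/5.
For the keeper: with q = P(Left), equating Low's and High's payoffs gives 3q + 5 = −2q + 6 ⇒ q = 1/5.

2/5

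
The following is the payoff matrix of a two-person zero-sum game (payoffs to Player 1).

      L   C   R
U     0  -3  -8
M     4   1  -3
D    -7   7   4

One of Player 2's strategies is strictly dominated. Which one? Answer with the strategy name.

R holds Player 1's payoff strictly below C in every row: -8 < -3, -3 < 1, 4 < 7.
So C is strictly dominated for Player 2.

C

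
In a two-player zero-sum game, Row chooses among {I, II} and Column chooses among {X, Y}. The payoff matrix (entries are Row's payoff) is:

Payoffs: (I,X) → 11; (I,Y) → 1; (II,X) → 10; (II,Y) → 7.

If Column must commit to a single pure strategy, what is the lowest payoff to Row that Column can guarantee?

Column maxima: X → 11, Y → 7.
The smallest of these is 7.

7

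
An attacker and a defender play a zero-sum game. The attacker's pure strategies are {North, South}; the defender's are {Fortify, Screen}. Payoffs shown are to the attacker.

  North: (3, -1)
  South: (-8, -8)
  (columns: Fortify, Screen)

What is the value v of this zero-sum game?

Row minima: North → -1, South → -8; maximin = -1.
Column maxima: Fortify → 3, Screen → -1; minimax = -1.
Since maximin = minimax = -1, there is a saddle point and the value is -1.

-1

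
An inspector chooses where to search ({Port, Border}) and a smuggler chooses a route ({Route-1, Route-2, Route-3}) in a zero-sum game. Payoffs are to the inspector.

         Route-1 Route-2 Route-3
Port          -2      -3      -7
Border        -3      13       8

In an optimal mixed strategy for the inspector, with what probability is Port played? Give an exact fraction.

Row minima: Port → -7, Border → -3; maximin = -3.
Column maxima: Route-1 → -2, Route-2 → 13, Route-3 → 8; minimax = -2.
-3 ≠ -2, so there is no saddle point; optimal play is mixed.
Route-2 is strictly dominated by Route-3 (it gives the inspector strictly more in every row), so the smuggler never plays it.
On the remaining 2×2 (Port, Border vs Route-1, Route-3):
Let the inspector play Port with probability p. Expected payoff against Route-1: (-2)p + (-3)(1−p) = p − 3; against Route-3: (-7)p + 8(1−p) = −15p + 8.
Setting these equal: p − 3 = −15p + 8 ⇒ 16p = 11 ⇒ p = 11/16, and the value is (1)·(11/16) − 3 = -37/16.
For the smuggler: with q = P(Route-1), equating Port's and Border's payoffs gives 5q − 7 = −11q + 8 ⇒ q = 15/16.

11/16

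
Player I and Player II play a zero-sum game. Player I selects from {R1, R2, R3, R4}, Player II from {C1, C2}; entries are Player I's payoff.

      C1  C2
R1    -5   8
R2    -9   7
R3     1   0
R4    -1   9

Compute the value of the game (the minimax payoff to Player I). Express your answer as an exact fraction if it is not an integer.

Row minima: R1 → -5, R2 → -9, R3 → 0, R4 → -1; maximin = 0.
Column maxima: C1 → 1, C2 → 9; minimax = 1.
0 ≠ 1, so there is no saddle point; optimal play is mixed.
R1 is strictly dominated by R4, so Player I never plays it.
R2 is strictly dominated by R4, so Player I never plays it.
On the remaining 2×2 (R3, R4 vs C1, C2):
Let Player I play R3 with probability p. Expected payoff against C1: 1p + (-1)(1−p) = 2p − 1; against C2: 0p + 9(1−p) = −9p + 9.
Setting these equal: 2p − 1 = −9p + 9 ⇒ 11p = 10 ⇒ p = 10/11, and the value is (2)·(10/11) − 1 = 9/11.
For Player II: with q = P(C1), equating R3's and R4's payoffs gives q = −10q + 9 ⇒ q = 9/11.

9/11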